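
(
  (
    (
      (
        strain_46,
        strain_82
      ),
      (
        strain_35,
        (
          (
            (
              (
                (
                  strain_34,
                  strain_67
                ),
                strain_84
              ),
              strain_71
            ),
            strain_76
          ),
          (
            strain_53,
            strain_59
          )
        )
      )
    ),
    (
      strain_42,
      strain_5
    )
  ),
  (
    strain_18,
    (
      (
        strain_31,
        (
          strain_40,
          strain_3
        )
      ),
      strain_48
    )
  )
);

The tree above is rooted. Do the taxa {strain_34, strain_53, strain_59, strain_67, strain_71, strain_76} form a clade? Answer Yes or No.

The MRCA of the listed taxa subtends (((((strain_34,strain_67),strain_84),strain_71),strain_76),(strain_53,strain_59)).
That clade also contains strain_84, which is not in the proposed group, so the group is not monophyletic.

No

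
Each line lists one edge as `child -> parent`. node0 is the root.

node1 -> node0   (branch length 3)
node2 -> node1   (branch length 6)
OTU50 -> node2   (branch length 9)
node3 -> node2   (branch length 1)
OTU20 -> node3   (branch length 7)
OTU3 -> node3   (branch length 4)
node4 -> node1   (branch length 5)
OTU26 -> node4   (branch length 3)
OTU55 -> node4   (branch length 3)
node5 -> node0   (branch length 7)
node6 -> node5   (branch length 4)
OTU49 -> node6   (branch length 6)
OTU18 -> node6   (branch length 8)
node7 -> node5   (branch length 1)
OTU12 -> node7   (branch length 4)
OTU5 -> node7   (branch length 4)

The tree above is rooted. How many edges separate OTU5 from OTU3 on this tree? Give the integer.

The MRCA of OTU5 and OTU3 is the root of the tree.
From OTU5 up to that node: 3 branches. From OTU3 up to the same node: 4 branches. Total: 3 + 4 = 7.

7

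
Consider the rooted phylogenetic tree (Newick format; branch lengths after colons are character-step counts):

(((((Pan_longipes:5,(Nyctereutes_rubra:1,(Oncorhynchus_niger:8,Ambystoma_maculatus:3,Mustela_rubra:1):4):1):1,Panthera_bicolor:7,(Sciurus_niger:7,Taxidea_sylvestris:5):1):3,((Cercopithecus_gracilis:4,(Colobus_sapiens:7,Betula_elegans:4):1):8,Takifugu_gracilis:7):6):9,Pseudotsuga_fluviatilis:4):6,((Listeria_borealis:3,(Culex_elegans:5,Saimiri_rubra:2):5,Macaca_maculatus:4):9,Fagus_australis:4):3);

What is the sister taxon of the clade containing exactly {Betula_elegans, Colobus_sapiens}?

The clade containing exactly {Betula_elegans, Colobus_sapiens} attaches to the tree at the node subtending (Cercopithecus_gracilis,(Colobus_sapiens,Betula_elegans)).
The other lineage descending from that same node — the sister group — is the single tip Cercopithecus_gracilis.

Cercopithecus_gracilis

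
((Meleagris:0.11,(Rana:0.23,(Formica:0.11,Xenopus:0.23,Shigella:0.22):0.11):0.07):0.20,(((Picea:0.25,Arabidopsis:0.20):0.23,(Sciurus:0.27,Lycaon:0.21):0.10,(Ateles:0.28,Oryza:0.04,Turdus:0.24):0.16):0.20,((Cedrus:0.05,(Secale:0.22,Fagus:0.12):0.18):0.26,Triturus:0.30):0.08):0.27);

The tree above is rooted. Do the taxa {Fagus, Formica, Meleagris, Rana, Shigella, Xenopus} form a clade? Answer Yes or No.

No

The MRCA of the listed taxa is the root, so the smallest clade containing them is the whole tree.
That clade also contains Arabidopsis, Ateles, Cedrus, Lycaon, Oryza, Picea, Sciurus, Secale, Triturus, Turdus, which are not in the proposed group, so the group is not monophyletic.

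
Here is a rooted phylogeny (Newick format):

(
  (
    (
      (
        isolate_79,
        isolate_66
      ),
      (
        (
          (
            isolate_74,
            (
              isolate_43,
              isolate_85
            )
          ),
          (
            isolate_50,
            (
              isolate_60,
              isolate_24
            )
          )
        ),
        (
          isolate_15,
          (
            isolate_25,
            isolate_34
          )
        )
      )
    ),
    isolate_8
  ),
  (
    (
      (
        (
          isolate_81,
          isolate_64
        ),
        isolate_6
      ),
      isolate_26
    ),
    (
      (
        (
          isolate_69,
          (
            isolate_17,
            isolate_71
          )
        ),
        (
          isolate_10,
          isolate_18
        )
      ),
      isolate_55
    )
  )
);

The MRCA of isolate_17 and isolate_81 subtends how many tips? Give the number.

10

The MRCA of isolate_17 and isolate_81 is the node subtending ((((isolate_81,isolate_64),isolate_6),isolate_26),(((isolate_69,(isolate_17,isolate_71)),(isolate_10,isolate_18)),isolate_55)).
That clade contains 10 terminal taxa: isolate_10, isolate_17, isolate_18, isolate_26, isolate_55, isolate_6, isolate_64, isolate_69, isolate_71, isolate_81.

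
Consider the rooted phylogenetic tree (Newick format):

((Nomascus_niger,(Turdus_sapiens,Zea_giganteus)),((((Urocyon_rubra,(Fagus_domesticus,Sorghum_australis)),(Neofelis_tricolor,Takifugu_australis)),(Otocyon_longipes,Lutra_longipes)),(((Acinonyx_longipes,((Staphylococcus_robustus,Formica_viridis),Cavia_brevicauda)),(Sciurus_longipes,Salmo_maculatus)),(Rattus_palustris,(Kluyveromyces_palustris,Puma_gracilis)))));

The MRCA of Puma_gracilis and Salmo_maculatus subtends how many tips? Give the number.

9

The MRCA of Puma_gracilis and Salmo_maculatus is the node subtending (((Acinonyx_longipes,((Staphylococcus_robustus,Formica_viridis),Cavia_brevicauda)),(Sciurus_longipes,Salmo_maculatus)),(Rattus_palustris,(Kluyveromyces_palustris,Puma_gracilis))).
That clade contains 9 terminal taxa: Acinonyx_longipes, Cavia_brevicauda, Formica_viridis, Kluyveromyces_palustris, Puma_gracilis, Rattus_palustris, Salmo_maculatus, Sciurus_longipes, Staphylococcus_robustus.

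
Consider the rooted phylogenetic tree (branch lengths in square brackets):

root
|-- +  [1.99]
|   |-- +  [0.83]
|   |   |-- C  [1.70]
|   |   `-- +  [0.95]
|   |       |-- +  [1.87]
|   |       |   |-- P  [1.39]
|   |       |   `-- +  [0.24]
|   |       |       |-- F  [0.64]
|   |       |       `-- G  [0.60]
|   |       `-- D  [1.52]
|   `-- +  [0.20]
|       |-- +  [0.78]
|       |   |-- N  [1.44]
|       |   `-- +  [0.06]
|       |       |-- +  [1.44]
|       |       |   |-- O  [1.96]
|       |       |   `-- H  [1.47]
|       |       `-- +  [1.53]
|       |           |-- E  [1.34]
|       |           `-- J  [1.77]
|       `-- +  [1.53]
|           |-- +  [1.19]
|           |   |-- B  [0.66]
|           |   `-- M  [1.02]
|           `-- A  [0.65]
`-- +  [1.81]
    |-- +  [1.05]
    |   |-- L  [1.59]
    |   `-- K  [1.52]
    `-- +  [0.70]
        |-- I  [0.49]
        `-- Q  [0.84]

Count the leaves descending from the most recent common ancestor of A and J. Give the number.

8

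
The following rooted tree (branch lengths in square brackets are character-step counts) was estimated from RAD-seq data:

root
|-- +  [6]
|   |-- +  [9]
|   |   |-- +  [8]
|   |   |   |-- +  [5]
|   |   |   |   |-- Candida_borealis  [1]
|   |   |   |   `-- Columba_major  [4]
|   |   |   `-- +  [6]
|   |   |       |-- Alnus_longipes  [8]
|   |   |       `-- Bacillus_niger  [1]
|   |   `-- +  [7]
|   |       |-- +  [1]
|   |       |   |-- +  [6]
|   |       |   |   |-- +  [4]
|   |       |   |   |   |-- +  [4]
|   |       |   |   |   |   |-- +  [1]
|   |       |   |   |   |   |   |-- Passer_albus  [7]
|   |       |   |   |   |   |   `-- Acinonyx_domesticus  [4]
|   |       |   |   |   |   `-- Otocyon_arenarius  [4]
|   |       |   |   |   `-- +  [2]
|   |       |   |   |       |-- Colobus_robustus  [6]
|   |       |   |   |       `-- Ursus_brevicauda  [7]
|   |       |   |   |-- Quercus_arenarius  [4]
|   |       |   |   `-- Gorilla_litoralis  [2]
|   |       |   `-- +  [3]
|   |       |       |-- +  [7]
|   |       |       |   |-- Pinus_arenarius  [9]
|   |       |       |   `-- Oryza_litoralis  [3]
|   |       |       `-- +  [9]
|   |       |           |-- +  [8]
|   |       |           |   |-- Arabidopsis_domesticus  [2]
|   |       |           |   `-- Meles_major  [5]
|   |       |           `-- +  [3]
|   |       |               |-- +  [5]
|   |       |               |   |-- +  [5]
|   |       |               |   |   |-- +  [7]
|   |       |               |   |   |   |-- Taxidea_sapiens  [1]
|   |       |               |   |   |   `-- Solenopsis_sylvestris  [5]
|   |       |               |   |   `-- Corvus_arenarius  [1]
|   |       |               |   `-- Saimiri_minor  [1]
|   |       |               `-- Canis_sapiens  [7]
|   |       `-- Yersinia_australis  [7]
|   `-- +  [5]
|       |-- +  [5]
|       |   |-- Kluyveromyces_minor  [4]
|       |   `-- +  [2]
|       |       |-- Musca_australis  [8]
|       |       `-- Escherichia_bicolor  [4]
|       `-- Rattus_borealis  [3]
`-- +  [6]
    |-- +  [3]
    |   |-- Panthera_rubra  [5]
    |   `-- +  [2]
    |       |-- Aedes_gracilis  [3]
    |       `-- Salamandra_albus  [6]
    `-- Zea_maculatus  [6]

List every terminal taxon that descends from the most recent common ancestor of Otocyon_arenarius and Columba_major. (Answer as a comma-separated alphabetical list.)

Acinonyx_domesticus, Alnus_longipes, Arabidopsis_domesticus, Bacillus_niger, Candida_borealis, Canis_sapiens, Colobus_robustus, Columba_major, Corvus_arenarius, Gorilla_litoralis, Meles_major, Oryza_litoralis, Otocyon_arenarius, Passer_albus, Pinus_arenarius, Quercus_arenarius, Saimiri_minor, Solenopsis_sylvestris, Taxidea_sapiens, Ursus_brevicauda, Yersinia_australis

Tracing Otocyon_arenarius: it sits inside ((Passer_albus,Acinonyx_domesticus),Otocyon_arenarius).
Tracing Columba_major: it sits inside (Candida_borealis,Columba_major).
The smallest clade enclosing both is (((Candida_borealis,Columba_major),(Alnus_longipes,Bacillus_niger)),((((((Passer_albus,Acinonyx_domesticus),Otocyon_arenarius),(Colobus_robustus,Ursus_brevicauda)),Quercus_arenarius,Gorilla_litoralis),((Pinus_arenarius,Oryza_litoralis),((Arabidopsis_domesticus,Meles_major),((((Taxidea_sapiens,Solenopsis_sylvestris),Corvus_arenarius),Saimiri_minor),Canis_sapiens)))),Yersinia_australis)); the answer is its 21 terminal taxa in alphabetical order.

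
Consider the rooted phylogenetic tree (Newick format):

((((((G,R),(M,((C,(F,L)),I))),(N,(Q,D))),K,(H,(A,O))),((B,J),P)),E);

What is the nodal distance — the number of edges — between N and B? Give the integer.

7

The MRCA of N and B is the node subtending (((((G,R),(M,((C,(F,L)),I))),(N,(Q,D))),K,(H,(A,O))),((B,J),P)).
From N up to that node: 4 branches. From B up to the same node: 3 branches. Total: 4 + 3 = 7.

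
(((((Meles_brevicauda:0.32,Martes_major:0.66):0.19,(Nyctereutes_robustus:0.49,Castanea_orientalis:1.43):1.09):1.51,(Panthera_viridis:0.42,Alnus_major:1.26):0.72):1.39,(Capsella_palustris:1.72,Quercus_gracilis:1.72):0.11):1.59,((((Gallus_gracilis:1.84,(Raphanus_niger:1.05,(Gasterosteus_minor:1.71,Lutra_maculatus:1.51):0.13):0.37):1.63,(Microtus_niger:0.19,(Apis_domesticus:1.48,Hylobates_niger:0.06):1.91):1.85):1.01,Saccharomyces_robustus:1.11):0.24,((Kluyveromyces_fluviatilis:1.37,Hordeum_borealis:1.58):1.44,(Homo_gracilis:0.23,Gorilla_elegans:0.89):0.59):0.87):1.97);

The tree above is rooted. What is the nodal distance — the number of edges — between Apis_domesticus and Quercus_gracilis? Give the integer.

9

The MRCA of Apis_domesticus and Quercus_gracilis is the root of the tree.
From Apis_domesticus up to that node: 6 branches. From Quercus_gracilis up to the same node: 3 branches. Total: 6 + 3 = 9.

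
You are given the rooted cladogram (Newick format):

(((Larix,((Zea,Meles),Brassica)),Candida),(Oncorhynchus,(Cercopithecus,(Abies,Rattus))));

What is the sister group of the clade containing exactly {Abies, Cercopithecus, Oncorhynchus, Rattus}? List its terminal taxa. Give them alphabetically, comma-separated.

Brassica, Candida, Larix, Meles, Zea

The clade containing exactly {Abies, Cercopithecus, Oncorhynchus, Rattus} attaches directly to the root of the tree.
The other lineage descending from that same node — the sister group — is ((Larix,((Zea,Meles),Brassica)),Candida); its 5 tips in alphabetical order are the answer.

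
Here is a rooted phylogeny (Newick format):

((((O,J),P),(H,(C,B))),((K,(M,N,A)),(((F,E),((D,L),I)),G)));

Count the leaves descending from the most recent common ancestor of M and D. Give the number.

10

The MRCA of M and D is the node subtending ((K,(M,N,A)),(((F,E),((D,L),I)),G)).
That clade contains 10 terminal taxa: A, D, E, F, G, I, K, L, M, N.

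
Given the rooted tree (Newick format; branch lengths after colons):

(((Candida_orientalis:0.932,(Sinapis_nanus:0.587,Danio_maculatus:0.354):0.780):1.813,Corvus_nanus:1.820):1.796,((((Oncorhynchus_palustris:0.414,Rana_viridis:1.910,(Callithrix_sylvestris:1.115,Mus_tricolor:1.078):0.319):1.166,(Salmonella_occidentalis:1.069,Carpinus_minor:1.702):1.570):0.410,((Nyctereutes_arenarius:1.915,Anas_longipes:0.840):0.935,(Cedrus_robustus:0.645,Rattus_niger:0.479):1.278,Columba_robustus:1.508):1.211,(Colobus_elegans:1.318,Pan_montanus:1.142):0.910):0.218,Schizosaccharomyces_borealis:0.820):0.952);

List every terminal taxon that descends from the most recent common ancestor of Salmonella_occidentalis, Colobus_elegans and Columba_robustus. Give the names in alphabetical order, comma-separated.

Anas_longipes, Callithrix_sylvestris, Carpinus_minor, Cedrus_robustus, Colobus_elegans, Columba_robustus, Mus_tricolor, Nyctereutes_arenarius, Oncorhynchus_palustris, Pan_montanus, Rana_viridis, Rattus_niger, Salmonella_occidentalis

Tracing Salmonella_occidentalis: it sits inside (Salmonella_occidentalis,Carpinus_minor).
Tracing Colobus_elegans: it sits inside (Colobus_elegans,Pan_montanus).
Tracing Columba_robustus: it sits inside ((Nyctereutes_arenarius,Anas_longipes),(Cedrus_robustus,Rattus_niger),Columba_robustus).
The smallest clade enclosing all 3 is (((Oncorhynchus_palustris,Rana_viridis,(Callithrix_sylvestris,Mus_tricolor)),(Salmonella_occidentalis,Carpinus_minor)),((Nyctereutes_arenarius,Anas_longipes),(Cedrus_robustus,Rattus_niger),Columba_robustus),(Colobus_elegans,Pan_montanus)); the answer is its 13 terminal taxa in alphabetical order.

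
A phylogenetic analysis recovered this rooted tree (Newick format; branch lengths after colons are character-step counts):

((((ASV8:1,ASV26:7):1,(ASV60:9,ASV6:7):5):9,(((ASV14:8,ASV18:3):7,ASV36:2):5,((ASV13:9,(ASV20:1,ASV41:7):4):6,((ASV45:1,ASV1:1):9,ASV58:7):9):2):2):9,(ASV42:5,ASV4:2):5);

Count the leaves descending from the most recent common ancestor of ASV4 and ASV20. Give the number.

15

The MRCA of ASV4 and ASV20 is the root, so the clade is the entire tree.
That clade contains 15 terminal taxa: ASV1, ASV13, ASV14, ASV18, ASV20, ASV26, ASV36, ASV4, ASV41, ASV42, ASV45, ASV58, ASV6, ASV60, ASV8.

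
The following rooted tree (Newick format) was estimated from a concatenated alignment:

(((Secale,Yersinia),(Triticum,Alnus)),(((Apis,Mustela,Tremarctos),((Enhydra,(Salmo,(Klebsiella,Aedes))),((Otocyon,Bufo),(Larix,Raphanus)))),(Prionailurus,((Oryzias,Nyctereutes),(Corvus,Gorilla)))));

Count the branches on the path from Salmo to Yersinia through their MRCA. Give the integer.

The MRCA of Salmo and Yersinia is the root of the tree.
From Salmo up to that node: 6 branches. From Yersinia up to the same node: 3 branches. Total: 6 + 3 = 9.

9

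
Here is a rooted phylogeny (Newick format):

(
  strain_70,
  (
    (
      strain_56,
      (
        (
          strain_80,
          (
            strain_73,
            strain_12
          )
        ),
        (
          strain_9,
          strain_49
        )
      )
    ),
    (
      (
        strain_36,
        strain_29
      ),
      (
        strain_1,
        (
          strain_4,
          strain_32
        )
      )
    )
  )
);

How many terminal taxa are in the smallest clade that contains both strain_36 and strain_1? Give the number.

5

The MRCA of strain_36 and strain_1 is the node subtending ((strain_36,strain_29),(strain_1,(strain_4,strain_32))).
That clade contains 5 terminal taxa: strain_1, strain_29, strain_32, strain_36, strain_4.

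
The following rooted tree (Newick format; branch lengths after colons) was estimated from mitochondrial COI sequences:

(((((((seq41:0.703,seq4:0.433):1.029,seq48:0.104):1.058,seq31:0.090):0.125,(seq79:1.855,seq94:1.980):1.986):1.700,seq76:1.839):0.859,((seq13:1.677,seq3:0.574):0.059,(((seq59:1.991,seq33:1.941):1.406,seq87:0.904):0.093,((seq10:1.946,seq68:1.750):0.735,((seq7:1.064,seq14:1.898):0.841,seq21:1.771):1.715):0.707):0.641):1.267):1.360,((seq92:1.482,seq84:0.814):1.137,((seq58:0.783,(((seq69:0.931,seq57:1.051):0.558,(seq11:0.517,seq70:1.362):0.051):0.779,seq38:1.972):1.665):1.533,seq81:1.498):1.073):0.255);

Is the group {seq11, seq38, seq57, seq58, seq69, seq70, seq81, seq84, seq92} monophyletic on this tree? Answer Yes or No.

Yes

The most recent common ancestor of these taxa subtends ((seq92,seq84),((seq58,(((seq69,seq57),(seq11,seq70)),seq38)),seq81)).
That clade has exactly 9 tips — every listed taxon and nothing else — so the group is monophyletic.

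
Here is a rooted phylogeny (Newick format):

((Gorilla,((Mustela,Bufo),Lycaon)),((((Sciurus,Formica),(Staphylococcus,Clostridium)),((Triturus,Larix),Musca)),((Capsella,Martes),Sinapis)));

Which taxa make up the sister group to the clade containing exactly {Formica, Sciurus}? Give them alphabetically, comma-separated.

The clade containing exactly {Formica, Sciurus} attaches to the tree at the node subtending ((Sciurus,Formica),(Staphylococcus,Clostridium)).
The other lineage descending from that same node — the sister group — is (Staphylococcus,Clostridium); its 2 tips in alphabetical order are the answer.

Clostridium, Staphylococcus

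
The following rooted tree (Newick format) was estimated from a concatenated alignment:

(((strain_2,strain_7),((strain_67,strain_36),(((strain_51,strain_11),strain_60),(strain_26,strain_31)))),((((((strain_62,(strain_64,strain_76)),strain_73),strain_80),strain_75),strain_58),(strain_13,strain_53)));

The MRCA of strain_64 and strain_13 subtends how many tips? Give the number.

9

The MRCA of strain_64 and strain_13 is the node subtending ((((((strain_62,(strain_64,strain_76)),strain_73),strain_80),strain_75),strain_58),(strain_13,strain_53)).
That clade contains 9 terminal taxa: strain_13, strain_53, strain_58, strain_62, strain_64, strain_73, strain_75, strain_76, strain_80.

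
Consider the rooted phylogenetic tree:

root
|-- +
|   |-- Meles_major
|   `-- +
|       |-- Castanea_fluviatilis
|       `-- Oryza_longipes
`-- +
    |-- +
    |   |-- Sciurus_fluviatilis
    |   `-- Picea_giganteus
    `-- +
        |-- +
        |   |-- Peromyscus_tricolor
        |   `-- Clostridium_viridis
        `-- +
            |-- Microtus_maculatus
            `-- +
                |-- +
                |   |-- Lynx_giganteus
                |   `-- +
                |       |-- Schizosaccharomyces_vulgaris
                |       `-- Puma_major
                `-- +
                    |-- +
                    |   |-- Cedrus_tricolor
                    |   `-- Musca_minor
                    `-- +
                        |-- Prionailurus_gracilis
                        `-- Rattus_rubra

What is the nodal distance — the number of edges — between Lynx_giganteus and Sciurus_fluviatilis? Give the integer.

7

The MRCA of Lynx_giganteus and Sciurus_fluviatilis is the node subtending ((Sciurus_fluviatilis,Picea_giganteus),((Peromyscus_tricolor,Clostridium_viridis),(Microtus_maculatus,((Lynx_giganteus,(Schizosaccharomyces_vulgaris,Puma_major)),((Cedrus_tricolor,Musca_minor),(Prionailurus_gracilis,Rattus_rubra)))))).
From Lynx_giganteus up to that node: 5 branches. From Sciurus_fluviatilis up to the same node: 2 branches. Total: 5 + 2 = 7.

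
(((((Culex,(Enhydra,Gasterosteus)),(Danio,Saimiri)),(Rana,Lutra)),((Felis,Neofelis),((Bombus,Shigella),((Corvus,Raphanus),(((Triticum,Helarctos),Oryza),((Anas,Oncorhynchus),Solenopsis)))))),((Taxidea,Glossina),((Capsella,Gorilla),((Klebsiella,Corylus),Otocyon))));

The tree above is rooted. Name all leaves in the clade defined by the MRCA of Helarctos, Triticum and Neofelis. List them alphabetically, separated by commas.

Anas, Bombus, Corvus, Felis, Helarctos, Neofelis, Oncorhynchus, Oryza, Raphanus, Shigella, Solenopsis, Triticum

Tracing Helarctos: it sits inside (Triticum,Helarctos).
Tracing Triticum: it sits inside (Triticum,Helarctos).
Tracing Neofelis: it sits inside (Felis,Neofelis).
The smallest clade enclosing all 3 is ((Felis,Neofelis),((Bombus,Shigella),((Corvus,Raphanus),(((Triticum,Helarctos),Oryza),((Anas,Oncorhynchus),Solenopsis))))); the answer is its 12 terminal taxa in alphabetical order.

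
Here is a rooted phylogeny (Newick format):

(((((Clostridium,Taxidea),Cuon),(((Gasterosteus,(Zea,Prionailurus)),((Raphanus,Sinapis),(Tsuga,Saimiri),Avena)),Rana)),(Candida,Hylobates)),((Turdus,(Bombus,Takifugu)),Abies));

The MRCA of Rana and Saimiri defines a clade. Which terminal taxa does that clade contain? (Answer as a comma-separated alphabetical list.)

Avena, Gasterosteus, Prionailurus, Rana, Raphanus, Saimiri, Sinapis, Tsuga, Zea

Tracing Rana: it sits inside (((Gasterosteus,(Zea,Prionailurus)),((Raphanus,Sinapis),(Tsuga,Saimiri),Avena)),Rana).
Tracing Saimiri: it sits inside (Tsuga,Saimiri).
The smallest clade enclosing both is (((Gasterosteus,(Zea,Prionailurus)),((Raphanus,Sinapis),(Tsuga,Saimiri),Avena)),Rana); the answer is its 9 terminal taxa in alphabetical order.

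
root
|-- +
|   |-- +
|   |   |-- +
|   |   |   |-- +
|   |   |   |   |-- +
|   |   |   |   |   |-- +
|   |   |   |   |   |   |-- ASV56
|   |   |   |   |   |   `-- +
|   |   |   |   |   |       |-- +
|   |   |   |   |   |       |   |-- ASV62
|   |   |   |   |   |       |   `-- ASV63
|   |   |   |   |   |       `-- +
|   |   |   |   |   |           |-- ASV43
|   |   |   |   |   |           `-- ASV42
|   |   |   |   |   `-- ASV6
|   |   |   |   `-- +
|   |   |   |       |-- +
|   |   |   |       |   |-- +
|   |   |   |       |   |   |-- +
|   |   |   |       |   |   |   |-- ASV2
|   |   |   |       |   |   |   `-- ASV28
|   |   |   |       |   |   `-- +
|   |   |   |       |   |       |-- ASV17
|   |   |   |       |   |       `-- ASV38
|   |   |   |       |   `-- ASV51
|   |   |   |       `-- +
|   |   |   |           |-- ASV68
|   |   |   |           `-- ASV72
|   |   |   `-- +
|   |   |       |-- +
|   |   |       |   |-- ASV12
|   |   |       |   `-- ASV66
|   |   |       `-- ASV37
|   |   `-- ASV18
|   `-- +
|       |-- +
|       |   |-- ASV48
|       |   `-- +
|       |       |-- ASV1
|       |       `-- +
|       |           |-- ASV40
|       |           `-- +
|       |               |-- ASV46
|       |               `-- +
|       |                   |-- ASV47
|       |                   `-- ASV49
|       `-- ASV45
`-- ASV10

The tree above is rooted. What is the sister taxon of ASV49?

ASV47

ASV49 attaches to the tree at the node subtending (ASV47,ASV49).
The other lineage descending from that same node — the sister group — is the single tip ASV47.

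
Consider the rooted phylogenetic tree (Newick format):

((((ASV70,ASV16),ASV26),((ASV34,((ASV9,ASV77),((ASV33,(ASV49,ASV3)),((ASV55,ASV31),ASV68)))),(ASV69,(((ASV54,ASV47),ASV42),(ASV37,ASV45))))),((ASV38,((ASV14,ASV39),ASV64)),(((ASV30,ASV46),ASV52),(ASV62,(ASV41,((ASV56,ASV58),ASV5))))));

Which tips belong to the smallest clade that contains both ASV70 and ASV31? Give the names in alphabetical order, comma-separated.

Tracing ASV70: it sits inside (ASV70,ASV16).
Tracing ASV31: it sits inside (ASV55,ASV31).
The smallest clade enclosing both is (((ASV70,ASV16),ASV26),((ASV34,((ASV9,ASV77),((ASV33,(ASV49,ASV3)),((ASV55,ASV31),ASV68)))),(ASV69,(((ASV54,ASV47),ASV42),(ASV37,ASV45))))); the answer is its 18 terminal taxa in alphabetical order.

ASV16, ASV26, ASV3, ASV31, ASV33, ASV34, ASV37, ASV42, ASV45, ASV47, ASV49, ASV54, ASV55, ASV68, ASV69, ASV70, ASV77, ASV9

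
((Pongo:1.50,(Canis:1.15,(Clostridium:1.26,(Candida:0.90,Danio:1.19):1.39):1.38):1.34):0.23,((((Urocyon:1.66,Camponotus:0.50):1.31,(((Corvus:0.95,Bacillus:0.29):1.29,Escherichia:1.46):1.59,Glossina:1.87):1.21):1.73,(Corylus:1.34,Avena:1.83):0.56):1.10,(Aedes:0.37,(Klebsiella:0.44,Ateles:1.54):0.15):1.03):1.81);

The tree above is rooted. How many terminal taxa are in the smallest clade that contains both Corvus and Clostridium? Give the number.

16

The MRCA of Corvus and Clostridium is the root, so the clade is the entire tree.
That clade contains 16 terminal taxa: Aedes, Ateles, Avena, Bacillus, Camponotus, Candida, Canis, Clostridium, Corvus, Corylus, Danio, Escherichia, Glossina, Klebsiella, Pongo, Urocyon.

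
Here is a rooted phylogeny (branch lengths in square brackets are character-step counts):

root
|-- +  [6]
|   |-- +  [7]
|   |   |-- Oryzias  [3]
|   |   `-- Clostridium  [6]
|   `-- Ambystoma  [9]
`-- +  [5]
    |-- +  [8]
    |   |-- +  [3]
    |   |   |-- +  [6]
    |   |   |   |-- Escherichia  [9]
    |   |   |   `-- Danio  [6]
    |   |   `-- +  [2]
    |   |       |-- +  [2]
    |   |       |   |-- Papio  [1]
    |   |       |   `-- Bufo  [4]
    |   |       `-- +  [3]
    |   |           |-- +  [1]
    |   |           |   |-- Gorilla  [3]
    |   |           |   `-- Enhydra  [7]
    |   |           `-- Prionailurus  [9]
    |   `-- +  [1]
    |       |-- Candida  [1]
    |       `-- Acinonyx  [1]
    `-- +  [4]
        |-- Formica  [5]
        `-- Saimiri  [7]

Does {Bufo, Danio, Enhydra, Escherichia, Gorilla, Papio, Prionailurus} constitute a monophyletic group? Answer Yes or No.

Yes

The most recent common ancestor of these taxa subtends ((Escherichia,Danio),((Papio,Bufo),((Gorilla,Enhydra),Prionailurus))).
That clade has exactly 7 tips — every listed taxon and nothing else — so the group is monophyletic.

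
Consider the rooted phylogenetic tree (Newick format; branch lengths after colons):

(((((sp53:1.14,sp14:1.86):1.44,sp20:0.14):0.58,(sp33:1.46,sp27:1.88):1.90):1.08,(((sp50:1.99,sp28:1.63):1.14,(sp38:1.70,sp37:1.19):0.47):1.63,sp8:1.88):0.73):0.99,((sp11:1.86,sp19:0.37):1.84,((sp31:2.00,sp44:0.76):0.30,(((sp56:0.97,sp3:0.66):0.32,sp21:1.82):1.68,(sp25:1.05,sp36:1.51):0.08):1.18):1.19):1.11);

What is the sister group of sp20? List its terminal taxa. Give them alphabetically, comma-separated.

sp14, sp53

sp20 attaches to the tree at the node subtending ((sp53,sp14),sp20).
The other lineage descending from that same node — the sister group — is (sp53,sp14); its 2 tips in alphabetical order are the answer.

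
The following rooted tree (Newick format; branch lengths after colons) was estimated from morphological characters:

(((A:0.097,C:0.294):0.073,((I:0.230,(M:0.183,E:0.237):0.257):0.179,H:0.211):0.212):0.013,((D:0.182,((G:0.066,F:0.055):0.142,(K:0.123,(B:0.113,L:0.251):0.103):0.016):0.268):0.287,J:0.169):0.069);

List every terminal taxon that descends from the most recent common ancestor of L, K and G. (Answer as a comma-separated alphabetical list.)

Tracing L: it sits inside (B,L).
Tracing K: it sits inside (K,(B,L)).
Tracing G: it sits inside (G,F).
The smallest clade enclosing all 3 is ((G,F),(K,(B,L))); the answer is its 5 terminal taxa in alphabetical order.

B, F, G, K, L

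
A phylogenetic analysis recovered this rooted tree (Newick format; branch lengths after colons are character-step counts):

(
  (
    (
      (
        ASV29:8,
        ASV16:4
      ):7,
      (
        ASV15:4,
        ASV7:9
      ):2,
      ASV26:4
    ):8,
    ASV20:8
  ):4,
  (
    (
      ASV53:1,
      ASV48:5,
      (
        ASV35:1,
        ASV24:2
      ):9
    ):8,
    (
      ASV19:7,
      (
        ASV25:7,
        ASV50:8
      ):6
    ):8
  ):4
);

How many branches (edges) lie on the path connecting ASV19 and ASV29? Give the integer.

7

The MRCA of ASV19 and ASV29 is the root of the tree.
From ASV19 up to that node: 3 branches. From ASV29 up to the same node: 4 branches. Total: 3 + 4 = 7.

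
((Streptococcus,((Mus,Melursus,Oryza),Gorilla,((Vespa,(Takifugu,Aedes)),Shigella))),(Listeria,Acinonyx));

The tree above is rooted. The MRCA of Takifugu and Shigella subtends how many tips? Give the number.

4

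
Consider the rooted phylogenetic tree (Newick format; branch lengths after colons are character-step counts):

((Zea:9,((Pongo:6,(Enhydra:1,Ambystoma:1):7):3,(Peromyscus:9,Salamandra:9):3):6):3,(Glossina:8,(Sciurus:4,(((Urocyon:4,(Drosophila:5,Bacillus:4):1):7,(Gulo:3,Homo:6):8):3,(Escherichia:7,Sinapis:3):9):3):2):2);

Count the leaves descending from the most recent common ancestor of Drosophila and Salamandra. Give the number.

The MRCA of Drosophila and Salamandra is the root, so the clade is the entire tree.
That clade contains 15 terminal taxa: Ambystoma, Bacillus, Drosophila, Enhydra, Escherichia, Glossina, Gulo, Homo, Peromyscus, Pongo, Salamandra, Sciurus, Sinapis, Urocyon, Zea.

15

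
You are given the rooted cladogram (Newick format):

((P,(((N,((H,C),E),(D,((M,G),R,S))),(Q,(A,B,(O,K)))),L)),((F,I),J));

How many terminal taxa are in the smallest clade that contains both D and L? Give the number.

15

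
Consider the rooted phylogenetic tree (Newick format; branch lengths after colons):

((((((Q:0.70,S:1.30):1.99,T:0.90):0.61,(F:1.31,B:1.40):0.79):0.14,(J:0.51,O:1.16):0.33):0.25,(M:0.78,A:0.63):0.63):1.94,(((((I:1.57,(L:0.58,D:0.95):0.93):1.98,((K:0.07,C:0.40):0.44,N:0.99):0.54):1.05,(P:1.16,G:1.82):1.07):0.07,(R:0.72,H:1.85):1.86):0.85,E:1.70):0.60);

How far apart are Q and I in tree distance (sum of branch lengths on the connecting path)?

11.75

The path runs Q → … → MRCA → … → I; the MRCA is the root of the tree.
Branch lengths along that path: 0.70 + 1.99 + 0.61 + 0.14 + 0.25 + 1.94 + 0.60 + 0.85 + 0.07 + 1.05 + 1.98 + 1.57 = 11.75.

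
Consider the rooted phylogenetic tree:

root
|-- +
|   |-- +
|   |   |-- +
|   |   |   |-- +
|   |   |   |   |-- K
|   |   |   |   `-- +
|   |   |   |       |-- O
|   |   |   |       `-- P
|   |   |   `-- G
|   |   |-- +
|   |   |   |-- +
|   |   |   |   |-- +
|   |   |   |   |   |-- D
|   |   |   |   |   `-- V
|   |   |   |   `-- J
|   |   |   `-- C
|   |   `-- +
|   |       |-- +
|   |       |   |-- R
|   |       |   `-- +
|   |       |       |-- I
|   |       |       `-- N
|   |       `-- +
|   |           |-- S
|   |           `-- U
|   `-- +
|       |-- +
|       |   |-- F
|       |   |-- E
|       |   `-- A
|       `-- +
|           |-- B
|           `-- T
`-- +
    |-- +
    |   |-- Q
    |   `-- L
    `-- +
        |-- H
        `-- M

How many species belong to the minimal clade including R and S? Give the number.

5

The MRCA of R and S is the node subtending ((R,(I,N)),(S,U)).
That clade contains 5 terminal taxa: I, N, R, S, U.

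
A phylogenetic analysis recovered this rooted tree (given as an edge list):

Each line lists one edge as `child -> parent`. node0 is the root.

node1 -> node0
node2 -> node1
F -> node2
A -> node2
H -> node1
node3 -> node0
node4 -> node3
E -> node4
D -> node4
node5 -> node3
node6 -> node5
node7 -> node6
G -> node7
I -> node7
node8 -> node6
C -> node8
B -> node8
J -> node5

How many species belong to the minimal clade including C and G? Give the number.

The MRCA of C and G is the node subtending ((G,I),(C,B)).
That clade contains 4 terminal taxa: B, C, G, I.

4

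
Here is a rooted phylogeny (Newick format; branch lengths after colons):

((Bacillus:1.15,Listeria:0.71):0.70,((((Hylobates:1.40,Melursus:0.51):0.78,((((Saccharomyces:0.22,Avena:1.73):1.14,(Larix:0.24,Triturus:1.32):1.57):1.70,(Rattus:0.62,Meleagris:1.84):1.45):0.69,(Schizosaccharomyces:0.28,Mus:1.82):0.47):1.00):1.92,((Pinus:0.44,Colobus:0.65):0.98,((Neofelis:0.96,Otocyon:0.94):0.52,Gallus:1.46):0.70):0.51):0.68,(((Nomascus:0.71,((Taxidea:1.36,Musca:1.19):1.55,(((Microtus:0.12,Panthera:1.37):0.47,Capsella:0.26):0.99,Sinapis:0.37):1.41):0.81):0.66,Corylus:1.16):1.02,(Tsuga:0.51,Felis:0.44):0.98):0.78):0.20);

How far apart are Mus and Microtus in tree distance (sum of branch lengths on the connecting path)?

12.15

The path runs Mus → … → MRCA → … → Microtus; the MRCA is the node subtending ((((Hylobates,Melursus),((((Saccharomyces,Avena),(Larix,Triturus)),(Rattus,Meleagris)),(Schizosaccharomyces,Mus))),((Pinus,Colobus),((Neofelis,Otocyon),Gallus))),(((Nomascus,((Taxidea,Musca),(((Microtus,Panthera),Capsella),Sinapis))),Corylus),(Tsuga,Felis))).
Branch lengths along that path: 1.82 + 0.47 + 1.00 + 1.92 + 0.68 + 0.78 + 1.02 + 0.66 + 0.81 + 1.41 + 0.99 + 0.47 + 0.12 = 12.15.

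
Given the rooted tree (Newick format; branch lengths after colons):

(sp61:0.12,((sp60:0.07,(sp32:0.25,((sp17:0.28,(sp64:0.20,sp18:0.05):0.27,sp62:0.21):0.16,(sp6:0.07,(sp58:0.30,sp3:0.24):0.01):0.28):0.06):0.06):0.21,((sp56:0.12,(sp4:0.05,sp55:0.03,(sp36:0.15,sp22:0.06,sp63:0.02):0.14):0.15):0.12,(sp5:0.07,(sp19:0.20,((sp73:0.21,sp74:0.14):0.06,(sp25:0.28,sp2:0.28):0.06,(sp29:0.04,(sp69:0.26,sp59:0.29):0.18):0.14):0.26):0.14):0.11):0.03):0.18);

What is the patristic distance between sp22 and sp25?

The path runs sp22 → … → MRCA → … → sp25; the MRCA is the node subtending ((sp56,(sp4,sp55,(sp36,sp22,sp63))),(sp5,(sp19,((sp73,sp74),(sp25,sp2),(sp29,(sp69,sp59)))))).
Branch lengths along that path: 0.06 + 0.14 + 0.15 + 0.12 + 0.11 + 0.14 + 0.26 + 0.06 + 0.28 = 1.32.

1.32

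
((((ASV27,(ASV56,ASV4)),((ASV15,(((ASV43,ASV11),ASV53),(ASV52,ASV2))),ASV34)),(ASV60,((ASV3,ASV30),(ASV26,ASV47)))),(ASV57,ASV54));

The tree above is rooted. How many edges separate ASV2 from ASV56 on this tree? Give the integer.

8

The MRCA of ASV2 and ASV56 is the node subtending ((ASV27,(ASV56,ASV4)),((ASV15,(((ASV43,ASV11),ASV53),(ASV52,ASV2))),ASV34)).
From ASV2 up to that node: 5 branches. From ASV56 up to the same node: 3 branches. Total: 5 + 3 = 8.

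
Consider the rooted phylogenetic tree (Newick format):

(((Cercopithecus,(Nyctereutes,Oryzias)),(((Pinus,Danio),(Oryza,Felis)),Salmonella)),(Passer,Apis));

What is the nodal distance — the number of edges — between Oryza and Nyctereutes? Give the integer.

The MRCA of Oryza and Nyctereutes is the node subtending ((Cercopithecus,(Nyctereutes,Oryzias)),(((Pinus,Danio),(Oryza,Felis)),Salmonella)).
From Oryza up to that node: 4 branches. From Nyctereutes up to the same node: 3 branches. Total: 4 + 3 = 7.

7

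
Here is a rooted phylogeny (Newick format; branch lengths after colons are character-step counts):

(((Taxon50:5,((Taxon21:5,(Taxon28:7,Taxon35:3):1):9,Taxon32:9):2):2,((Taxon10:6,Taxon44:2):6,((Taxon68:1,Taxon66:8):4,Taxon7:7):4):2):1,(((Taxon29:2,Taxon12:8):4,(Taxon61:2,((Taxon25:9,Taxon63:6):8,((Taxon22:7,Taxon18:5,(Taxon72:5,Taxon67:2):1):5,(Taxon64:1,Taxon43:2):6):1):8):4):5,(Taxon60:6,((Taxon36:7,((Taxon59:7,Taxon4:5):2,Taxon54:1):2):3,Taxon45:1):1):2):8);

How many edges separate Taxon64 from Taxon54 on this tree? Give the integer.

The MRCA of Taxon64 and Taxon54 is the node subtending (((Taxon29,Taxon12),(Taxon61,((Taxon25,Taxon63),((Taxon22,Taxon18,(Taxon72,Taxon67)),(Taxon64,Taxon43))))),(Taxon60,((Taxon36,((Taxon59,Taxon4),Taxon54)),Taxon45))).
From Taxon64 up to that node: 6 branches. From Taxon54 up to the same node: 5 branches. Total: 6 + 5 = 11.

11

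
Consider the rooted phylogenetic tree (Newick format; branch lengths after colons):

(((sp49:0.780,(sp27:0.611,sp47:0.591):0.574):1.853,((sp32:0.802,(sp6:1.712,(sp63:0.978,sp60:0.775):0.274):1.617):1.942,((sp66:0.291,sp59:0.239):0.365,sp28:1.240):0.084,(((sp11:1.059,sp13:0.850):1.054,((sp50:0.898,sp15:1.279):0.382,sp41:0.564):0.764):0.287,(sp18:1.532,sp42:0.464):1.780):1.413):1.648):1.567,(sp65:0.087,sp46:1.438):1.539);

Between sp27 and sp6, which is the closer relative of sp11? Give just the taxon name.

sp6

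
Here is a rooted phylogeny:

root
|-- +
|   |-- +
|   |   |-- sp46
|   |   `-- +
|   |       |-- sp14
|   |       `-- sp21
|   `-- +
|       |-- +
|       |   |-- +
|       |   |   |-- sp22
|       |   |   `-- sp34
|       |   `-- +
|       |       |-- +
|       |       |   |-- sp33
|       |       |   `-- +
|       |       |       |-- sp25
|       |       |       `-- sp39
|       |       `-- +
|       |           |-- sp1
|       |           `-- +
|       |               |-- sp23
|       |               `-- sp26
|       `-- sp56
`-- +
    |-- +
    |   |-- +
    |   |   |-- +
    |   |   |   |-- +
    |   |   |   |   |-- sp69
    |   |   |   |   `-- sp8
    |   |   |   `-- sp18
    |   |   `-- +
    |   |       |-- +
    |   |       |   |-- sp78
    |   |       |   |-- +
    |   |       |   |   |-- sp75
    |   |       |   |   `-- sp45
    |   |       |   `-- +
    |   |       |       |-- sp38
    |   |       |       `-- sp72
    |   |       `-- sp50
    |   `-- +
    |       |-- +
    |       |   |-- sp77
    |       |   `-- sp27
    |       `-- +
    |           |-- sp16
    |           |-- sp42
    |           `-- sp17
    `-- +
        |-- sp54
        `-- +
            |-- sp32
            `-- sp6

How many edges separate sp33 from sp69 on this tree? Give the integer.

The MRCA of sp33 and sp69 is the root of the tree.
From sp33 up to that node: 6 branches. From sp69 up to the same node: 6 branches. Total: 6 + 6 = 12.

12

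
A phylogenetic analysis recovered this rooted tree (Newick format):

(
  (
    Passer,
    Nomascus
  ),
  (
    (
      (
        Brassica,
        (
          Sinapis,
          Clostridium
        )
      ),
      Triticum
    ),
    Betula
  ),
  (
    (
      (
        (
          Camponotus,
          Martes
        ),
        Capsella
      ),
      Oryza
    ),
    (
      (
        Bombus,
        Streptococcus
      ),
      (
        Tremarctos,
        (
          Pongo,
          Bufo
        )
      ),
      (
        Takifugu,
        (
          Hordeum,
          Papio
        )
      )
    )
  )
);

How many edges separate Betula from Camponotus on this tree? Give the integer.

The MRCA of Betula and Camponotus is the root of the tree.
From Betula up to that node: 2 branches. From Camponotus up to the same node: 5 branches. Total: 2 + 5 = 7.

7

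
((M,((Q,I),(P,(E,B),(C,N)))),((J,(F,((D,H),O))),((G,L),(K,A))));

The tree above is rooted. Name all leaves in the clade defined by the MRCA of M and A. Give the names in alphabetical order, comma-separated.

A, B, C, D, E, F, G, H, I, J, K, L, M, N, O, P, Q

Tracing M: it sits inside (M,((Q,I),(P,(E,B),(C,N)))).
Tracing A: it sits inside (K,A).
The smallest clade enclosing both is the whole tree (their MRCA is the root), so the answer is all 17 tips in alphabetical order.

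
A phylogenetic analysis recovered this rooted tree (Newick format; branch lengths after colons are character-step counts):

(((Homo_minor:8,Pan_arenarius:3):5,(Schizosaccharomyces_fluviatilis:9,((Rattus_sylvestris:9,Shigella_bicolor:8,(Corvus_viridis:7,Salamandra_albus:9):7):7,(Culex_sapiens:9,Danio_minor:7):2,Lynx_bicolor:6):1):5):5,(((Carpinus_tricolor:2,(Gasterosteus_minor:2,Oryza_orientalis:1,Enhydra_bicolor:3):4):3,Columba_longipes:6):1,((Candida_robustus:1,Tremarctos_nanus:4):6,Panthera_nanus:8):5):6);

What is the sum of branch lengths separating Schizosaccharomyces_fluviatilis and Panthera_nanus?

38

The path runs Schizosaccharomyces_fluviatilis → … → MRCA → … → Panthera_nanus; the MRCA is the root of the tree.
Branch lengths along that path: 9 + 5 + 5 + 6 + 5 + 8 = 38.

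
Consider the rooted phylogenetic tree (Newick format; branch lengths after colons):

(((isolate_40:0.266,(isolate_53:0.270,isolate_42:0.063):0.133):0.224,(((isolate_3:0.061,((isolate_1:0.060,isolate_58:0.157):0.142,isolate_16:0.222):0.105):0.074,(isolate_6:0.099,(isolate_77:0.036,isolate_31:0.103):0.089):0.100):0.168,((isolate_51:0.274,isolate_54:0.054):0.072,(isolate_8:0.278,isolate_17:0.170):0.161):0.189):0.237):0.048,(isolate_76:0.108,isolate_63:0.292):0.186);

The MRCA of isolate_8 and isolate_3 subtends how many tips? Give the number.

11

The MRCA of isolate_8 and isolate_3 is the node subtending (((isolate_3,((isolate_1,isolate_58),isolate_16)),(isolate_6,(isolate_77,isolate_31))),((isolate_51,isolate_54),(isolate_8,isolate_17))).
That clade contains 11 terminal taxa: isolate_1, isolate_16, isolate_17, isolate_3, isolate_31, isolate_51, isolate_54, isolate_58, isolate_6, isolate_77, isolate_8.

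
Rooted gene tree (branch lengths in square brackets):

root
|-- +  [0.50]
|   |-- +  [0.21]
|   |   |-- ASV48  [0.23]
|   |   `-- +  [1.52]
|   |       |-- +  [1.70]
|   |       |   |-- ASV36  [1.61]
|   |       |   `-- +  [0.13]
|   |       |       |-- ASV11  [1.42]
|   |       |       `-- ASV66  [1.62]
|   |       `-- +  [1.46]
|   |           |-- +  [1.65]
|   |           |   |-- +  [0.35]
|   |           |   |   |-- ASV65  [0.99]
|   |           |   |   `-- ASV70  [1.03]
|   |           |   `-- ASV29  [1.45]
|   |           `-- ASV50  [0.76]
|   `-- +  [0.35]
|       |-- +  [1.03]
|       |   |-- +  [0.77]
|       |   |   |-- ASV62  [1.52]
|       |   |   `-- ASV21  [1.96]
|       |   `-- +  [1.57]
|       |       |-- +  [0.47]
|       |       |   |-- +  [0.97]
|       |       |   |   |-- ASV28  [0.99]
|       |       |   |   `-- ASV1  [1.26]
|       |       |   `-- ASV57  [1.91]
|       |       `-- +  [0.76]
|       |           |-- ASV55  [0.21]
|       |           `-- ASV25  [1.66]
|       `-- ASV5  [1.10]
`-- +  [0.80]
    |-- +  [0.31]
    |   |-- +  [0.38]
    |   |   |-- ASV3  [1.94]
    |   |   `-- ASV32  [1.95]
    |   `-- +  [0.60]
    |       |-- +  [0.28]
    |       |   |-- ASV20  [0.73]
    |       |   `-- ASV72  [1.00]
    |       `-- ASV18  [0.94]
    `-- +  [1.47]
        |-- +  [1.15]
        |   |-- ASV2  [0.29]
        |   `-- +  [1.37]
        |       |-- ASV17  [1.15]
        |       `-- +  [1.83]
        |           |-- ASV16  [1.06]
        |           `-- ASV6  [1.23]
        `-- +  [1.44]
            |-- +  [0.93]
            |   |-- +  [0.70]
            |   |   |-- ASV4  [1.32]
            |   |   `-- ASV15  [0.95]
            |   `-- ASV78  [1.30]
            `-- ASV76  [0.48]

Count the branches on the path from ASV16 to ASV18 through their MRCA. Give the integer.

8

The MRCA of ASV16 and ASV18 is the node subtending (((ASV3,ASV32),((ASV20,ASV72),ASV18)),((ASV2,(ASV17,(ASV16,ASV6))),(((ASV4,ASV15),ASV78),ASV76))).
From ASV16 up to that node: 5 branches. From ASV18 up to the same node: 3 branches. Total: 5 + 3 = 8.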